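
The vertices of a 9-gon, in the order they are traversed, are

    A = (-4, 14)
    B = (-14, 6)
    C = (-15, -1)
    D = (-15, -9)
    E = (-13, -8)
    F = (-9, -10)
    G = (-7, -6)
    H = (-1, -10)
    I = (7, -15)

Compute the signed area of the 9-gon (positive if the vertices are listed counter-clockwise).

314

A→B: (-4)(6) − (-14)(14) = 172
B→C: (-14)(-1) − (-15)(6) = 104
C→D: (-15)(-9) − (-15)(-1) = 120
D→E: (-15)(-8) − (-13)(-9) = 3
E→F: (-13)(-10) − (-9)(-8) = 58
F→G: (-9)(-6) − (-7)(-10) = -16
G→H: (-7)(-10) − (-1)(-6) = 64
H→I: (-1)(-15) − (7)(-10) = 85
I→A: (7)(14) − (-4)(-15) = 38
Σ = 628
Signed area = Σ/2 = 314 (positive ⇒ counter-clockwise traversal).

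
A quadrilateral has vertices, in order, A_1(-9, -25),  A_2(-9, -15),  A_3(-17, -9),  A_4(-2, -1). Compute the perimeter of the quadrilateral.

|A_1A_2| = √((0)² + (10)²) = √100 = 10
|A_2A_3| = √((-8)² + (6)²) = √100 = 10
|A_3A_4| = √((15)² + (8)²) = √289 = 17
|A_4A_1| = √((-7)² + (-24)²) = √625 = 25
Perimeter = 10 + 10 + 17 + 25 = 62.

62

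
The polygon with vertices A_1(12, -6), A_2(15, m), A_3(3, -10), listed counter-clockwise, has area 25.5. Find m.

1

The doubled signed area Σ (x_i y_{i+1} − x_{i+1} y_i) is linear in m.
With m=0 it equals 42; the coefficient of m is 9 (from the two edges through A_2).
So 9·m + 42 = 2·25.5 = 51 ⇒ m = 1.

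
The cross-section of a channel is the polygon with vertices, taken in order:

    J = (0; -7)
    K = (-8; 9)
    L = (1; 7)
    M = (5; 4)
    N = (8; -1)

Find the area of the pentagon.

122.5

Apply the surveyor's formula: 2A = Σ (x_i·y_{i+1} − x_{i+1}·y_i), indices taken mod 5.
Σ = (-56) + (-65) + (-31) + (-37) + (-56) = -245
Area = |Σ|/2 = 122.5.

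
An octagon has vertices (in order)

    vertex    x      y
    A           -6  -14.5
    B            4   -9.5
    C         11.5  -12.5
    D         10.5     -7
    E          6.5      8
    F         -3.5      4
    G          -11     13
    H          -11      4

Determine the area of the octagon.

Σ = (115) + (59.25) + (50.75) + (129.5) + (54) + (-1.5) + (99) + (183.5) = 689.5
Area = |Σ|/2 = 344.75.

344.75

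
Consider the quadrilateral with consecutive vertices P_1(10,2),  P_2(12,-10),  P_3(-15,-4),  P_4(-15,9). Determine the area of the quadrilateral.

318.5

Cross-terms: -124, -198, -195, -120  ⇒  Σ = -637
Area = |Σ|/2 = 318.5.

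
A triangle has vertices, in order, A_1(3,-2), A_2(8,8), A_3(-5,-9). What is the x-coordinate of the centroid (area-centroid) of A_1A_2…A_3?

2

Apply the shoelace formula. First the cross-terms c_i = x_i·y_{i+1} − x_{i+1}·y_i:
  40, -32, 37  ⇒  2A = 45, A = 22.5.
Then Σ (x_i + x_{i+1})·c_i = 270, so x̄ = 270 / (6·22.5) = 2.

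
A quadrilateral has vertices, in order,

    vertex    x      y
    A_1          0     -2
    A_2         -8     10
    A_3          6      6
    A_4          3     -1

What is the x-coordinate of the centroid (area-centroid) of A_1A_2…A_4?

-5/21

Apply the surveyor's formula. First the cross-terms c_i = x_i·y_{i+1} − x_{i+1}·y_i:
  -16, -108, -24, -6  ⇒  2A = -154, A = -77.
Then Σ (x_i + x_{i+1})·c_i = 110, so x̄ = 110 / (6·(-77)) = -5/21.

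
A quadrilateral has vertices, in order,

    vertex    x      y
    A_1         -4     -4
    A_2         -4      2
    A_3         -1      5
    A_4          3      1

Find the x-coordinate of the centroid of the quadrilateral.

-43/33

Apply Gauss's area formula. First the cross-terms c_i = x_i·y_{i+1} − x_{i+1}·y_i:
  -24, -18, -16, -8  ⇒  2A = -66, A = -33.
Then Σ (x_i + x_{i+1})·c_i = 258, so x̄ = 258 / (6·(-33)) = -43/33.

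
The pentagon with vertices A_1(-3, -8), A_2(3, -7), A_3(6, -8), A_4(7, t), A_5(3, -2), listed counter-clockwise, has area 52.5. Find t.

Write out the shoelace sum; only the two edges meeting at A_4 involve t:
2·Area = [(6·t − 7·(-8)) + (7·(-2) − 3·t)] + 33
       = 3·t + 75 = 105
⇒ t = 10.

10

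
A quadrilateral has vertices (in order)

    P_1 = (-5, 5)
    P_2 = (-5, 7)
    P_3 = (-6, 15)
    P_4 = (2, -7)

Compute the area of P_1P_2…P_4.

Σ = (-10) + (-33) + (12) + (-25) = -56
Area = |Σ|/2 = 28.

28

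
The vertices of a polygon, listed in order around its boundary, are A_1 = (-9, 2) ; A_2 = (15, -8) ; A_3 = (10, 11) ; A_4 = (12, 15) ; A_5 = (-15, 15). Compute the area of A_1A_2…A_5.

Σ = (42) + (245) + (18) + (405) + (105) = 815
Area = |Σ|/2 = 407.5.

407.5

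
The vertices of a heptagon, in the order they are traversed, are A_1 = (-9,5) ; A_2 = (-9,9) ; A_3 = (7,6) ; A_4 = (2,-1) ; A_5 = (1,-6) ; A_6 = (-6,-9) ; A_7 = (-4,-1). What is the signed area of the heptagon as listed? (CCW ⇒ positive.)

Apply the shoelace formula: 2A = Σ (x_i·y_{i+1} − x_{i+1}·y_i), indices taken mod 7.
A_1→A_2: (-9)(9) − (-9)(5) = -36
A_2→A_3: (-9)(6) − (7)(9) = -117
A_3→A_4: (7)(-1) − (2)(6) = -19
A_4→A_5: (2)(-6) − (1)(-1) = -11
A_5→A_6: (1)(-9) − (-6)(-6) = -45
A_6→A_7: (-6)(-1) − (-4)(-9) = -30
A_7→A_1: (-4)(5) − (-9)(-1) = -29
Σ = -287
Signed area = Σ/2 = -143.5 (negative ⇒ clockwise traversal).

-143.5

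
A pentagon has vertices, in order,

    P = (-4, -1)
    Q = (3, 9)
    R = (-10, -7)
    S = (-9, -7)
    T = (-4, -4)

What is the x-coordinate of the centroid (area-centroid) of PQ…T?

-197/39

Apply Gauss's area formula. First the cross-terms c_i = x_i·y_{i+1} − x_{i+1}·y_i:
  -33, 69, 7, 8, -12  ⇒  2A = 39, A = 19.5.
Then Σ (x_i + x_{i+1})·c_i = -591, so x̄ = -591 / (6·19.5) = -197/39.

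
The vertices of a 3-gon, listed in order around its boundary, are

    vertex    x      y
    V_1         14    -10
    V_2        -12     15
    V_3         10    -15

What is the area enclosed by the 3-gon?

115

Apply the surveyor's formula: 2A = Σ (x_i·y_{i+1} − x_{i+1}·y_i), indices taken mod 3.
Σ = (90) + (30) + (110) = 230
Area = |Σ|/2 = 115.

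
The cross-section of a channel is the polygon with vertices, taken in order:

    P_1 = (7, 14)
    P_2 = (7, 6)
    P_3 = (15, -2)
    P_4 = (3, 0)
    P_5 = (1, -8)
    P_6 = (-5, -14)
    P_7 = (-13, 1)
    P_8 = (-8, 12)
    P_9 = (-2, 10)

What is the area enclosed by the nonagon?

360.5

Cross-terms: -56, -104, 6, -24, -54, -187, -148, -56, -98  ⇒  Σ = -721
Area = |Σ|/2 = 360.5.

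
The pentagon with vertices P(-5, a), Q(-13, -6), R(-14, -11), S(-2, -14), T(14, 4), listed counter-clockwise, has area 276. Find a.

3

Write out the shoelace sum; only the two edges meeting at P involve a:
2·Area = [(14·a − (-5)·4) + ((-5)·(-6) − (-13)·a)] + 421
       = 27·a + 471 = 552
⇒ a = 3.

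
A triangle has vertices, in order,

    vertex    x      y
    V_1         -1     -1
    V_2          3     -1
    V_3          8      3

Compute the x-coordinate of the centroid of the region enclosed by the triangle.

Apply the surveyor's formula. First the cross-terms c_i = x_i·y_{i+1} − x_{i+1}·y_i:
  4, 17, -5  ⇒  2A = 16, A = 8.
Then Σ (x_i + x_{i+1})·c_i = 160, so x̄ = 160 / (6·8) = 10/3.

10/3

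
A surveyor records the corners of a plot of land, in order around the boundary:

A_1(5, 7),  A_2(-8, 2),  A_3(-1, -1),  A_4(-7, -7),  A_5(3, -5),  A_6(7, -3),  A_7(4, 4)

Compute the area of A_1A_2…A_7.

Apply the shoelace formula: 2A = Σ (x_i·y_{i+1} − x_{i+1}·y_i), indices taken mod 7.
Σ = (66) + (10) + (0) + (56) + (26) + (40) + (8) = 206
Area = |Σ|/2 = 103.

103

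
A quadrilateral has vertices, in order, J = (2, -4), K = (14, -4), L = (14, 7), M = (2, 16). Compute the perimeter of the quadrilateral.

58

|JK| = √((12)² + (0)²) = √144 = 12
|KL| = √((0)² + (11)²) = √121 = 11
|LM| = √((-12)² + (9)²) = √225 = 15
|MJ| = √((0)² + (-20)²) = √400 = 20
Perimeter = 12 + 11 + 15 + 20 = 58.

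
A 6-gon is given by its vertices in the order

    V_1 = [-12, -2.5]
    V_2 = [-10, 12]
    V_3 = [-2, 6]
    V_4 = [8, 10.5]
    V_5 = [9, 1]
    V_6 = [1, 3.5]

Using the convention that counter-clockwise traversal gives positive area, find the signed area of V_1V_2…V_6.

Apply the shoelace (surveyor's) formula: 2A = Σ (x_i·y_{i+1} − x_{i+1}·y_i), indices taken mod 6.
Σ = (-169) + (-36) + (-69) + (-86.5) + (30.5) + (39.5) = -290.5
Signed area = Σ/2 = -145.25 (negative ⇒ clockwise traversal).

-145.25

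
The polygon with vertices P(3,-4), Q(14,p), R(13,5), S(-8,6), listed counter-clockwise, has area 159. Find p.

-6

Write out the shoelace sum; only the two edges meeting at Q involve p:
2·Area = [(3·p − 14·(-4)) + (14·5 − 13·p)] + 132
       = -10·p + 258 = 318
⇒ p = -6.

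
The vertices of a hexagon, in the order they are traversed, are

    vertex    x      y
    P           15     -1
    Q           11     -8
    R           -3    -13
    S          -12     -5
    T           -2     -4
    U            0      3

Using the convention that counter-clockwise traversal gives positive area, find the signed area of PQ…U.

Σ = (-109) + (-167) + (-141) + (38) + (-6) + (-45) = -430
Signed area = Σ/2 = -215 (negative ⇒ clockwise traversal).

-215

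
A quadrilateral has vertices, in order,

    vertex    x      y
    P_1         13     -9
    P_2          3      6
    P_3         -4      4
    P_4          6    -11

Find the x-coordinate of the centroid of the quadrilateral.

Apply the surveyor's formula. First the cross-terms c_i = x_i·y_{i+1} − x_{i+1}·y_i:
  105, 36, 20, 89  ⇒  2A = 250, A = 125.
Then Σ (x_i + x_{i+1})·c_i = 3375, so x̄ = 3375 / (6·125) = 4.5.

4.5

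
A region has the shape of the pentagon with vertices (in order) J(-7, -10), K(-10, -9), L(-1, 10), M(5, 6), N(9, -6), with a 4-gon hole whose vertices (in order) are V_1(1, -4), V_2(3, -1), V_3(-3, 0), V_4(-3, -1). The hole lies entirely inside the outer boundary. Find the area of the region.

197

Outer boundary:
Cross-terms: -37, -109, -56, -84, -132  ⇒  Σ = -418
Area = |Σ|/2 = 209.
Hole:
Apply the shoelace formula: 2A = Σ (x_i·y_{i+1} − x_{i+1}·y_i), indices taken mod 4.
Σ = (11) + (-3) + (3) + (13) = 24
Area = |Σ|/2 = 12.
Net area = 209 − 12 = 197.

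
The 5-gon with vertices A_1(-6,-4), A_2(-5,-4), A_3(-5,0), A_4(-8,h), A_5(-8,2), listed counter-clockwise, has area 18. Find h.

8

Write out the shoelace sum; only the two edges meeting at A_4 involve h:
2·Area = [((-5)·h − (-8)·0) + ((-8)·2 − (-8)·h)] + 28
       = 3·h + 12 = 36
⇒ h = 8.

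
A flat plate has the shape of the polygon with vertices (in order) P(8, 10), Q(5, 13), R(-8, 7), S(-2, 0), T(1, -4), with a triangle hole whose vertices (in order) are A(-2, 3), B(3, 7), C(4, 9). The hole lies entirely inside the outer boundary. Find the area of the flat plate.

Outer boundary:
Apply the shoelace formula: 2A = Σ (x_i·y_{i+1} − x_{i+1}·y_i), indices taken mod 5.
Cross-terms: 54, 139, 14, 8, 42  ⇒  Σ = 257
Area = |Σ|/2 = 128.5.
Hole:
Σ = (-23) + (-1) + (30) = 6
Area = |Σ|/2 = 3.
Net area = 128.5 − 3 = 125.5.

125.5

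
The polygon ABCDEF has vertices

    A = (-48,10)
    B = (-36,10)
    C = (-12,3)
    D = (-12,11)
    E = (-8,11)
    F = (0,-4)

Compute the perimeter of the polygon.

116

|AB| = √((12)² + (0)²) = √144 = 12
|BC| = √((24)² + (-7)²) = √625 = 25
|CD| = √((0)² + (8)²) = √64 = 8
|DE| = √((4)² + (0)²) = √16 = 4
|EF| = √((8)² + (-15)²) = √289 = 17
|FA| = √((-48)² + (14)²) = √2500 = 50
Perimeter = 12 + 25 + 8 + 4 + 17 + 50 = 116.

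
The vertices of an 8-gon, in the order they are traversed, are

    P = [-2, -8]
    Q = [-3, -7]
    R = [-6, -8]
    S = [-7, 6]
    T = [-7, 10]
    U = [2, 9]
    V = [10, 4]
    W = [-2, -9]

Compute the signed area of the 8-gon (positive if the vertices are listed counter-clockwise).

P→Q: (-2)(-7) − (-3)(-8) = -10
Q→R: (-3)(-8) − (-6)(-7) = -18
R→S: (-6)(6) − (-7)(-8) = -92
S→T: (-7)(10) − (-7)(6) = -28
T→U: (-7)(9) − (2)(10) = -83
U→V: (2)(4) − (10)(9) = -82
V→W: (10)(-9) − (-2)(4) = -82
W→P: (-2)(-8) − (-2)(-9) = -2
Σ = -397
Signed area = Σ/2 = -198.5 (negative ⇒ clockwise traversal).

-198.5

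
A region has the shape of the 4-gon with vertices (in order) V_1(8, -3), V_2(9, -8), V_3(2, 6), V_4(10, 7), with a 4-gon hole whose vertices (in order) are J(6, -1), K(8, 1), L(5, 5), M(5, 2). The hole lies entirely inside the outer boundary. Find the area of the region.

41

Outer boundary:
Apply Gauss's area formula: 2A = Σ (x_i·y_{i+1} − x_{i+1}·y_i), indices taken mod 4.
Cross-terms: -37, 70, -46, -86  ⇒  Σ = -99
Area = |Σ|/2 = 49.5.
Hole:
Σ = (14) + (35) + (-15) + (-17) = 17
Area = |Σ|/2 = 8.5.
Net area = 49.5 − 8.5 = 41.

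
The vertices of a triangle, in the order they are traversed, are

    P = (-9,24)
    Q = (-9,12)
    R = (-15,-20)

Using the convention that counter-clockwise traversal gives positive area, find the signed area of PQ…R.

-36

Apply the surveyor's formula: 2A = Σ (x_i·y_{i+1} − x_{i+1}·y_i), indices taken mod 3.
P→Q: (-9)(12) − (-9)(24) = 108
Q→R: (-9)(-20) − (-15)(12) = 360
R→P: (-15)(24) − (-9)(-20) = -540
Σ = -72
Signed area = Σ/2 = -36 (negative ⇒ clockwise traversal).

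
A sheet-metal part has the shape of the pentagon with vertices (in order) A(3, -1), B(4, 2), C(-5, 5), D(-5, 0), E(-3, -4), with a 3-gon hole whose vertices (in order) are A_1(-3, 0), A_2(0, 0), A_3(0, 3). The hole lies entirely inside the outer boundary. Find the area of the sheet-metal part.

45.5

Outer boundary:
Apply the shoelace formula: 2A = Σ (x_i·y_{i+1} − x_{i+1}·y_i), indices taken mod 5.
Cross-terms: 10, 30, 25, 20, 15  ⇒  Σ = 100
Area = |Σ|/2 = 50.
Hole:
Apply the shoelace formula: 2A = Σ (x_i·y_{i+1} − x_{i+1}·y_i), indices taken mod 3.
Cross-terms: 0, 0, 9  ⇒  Σ = 9
Area = |Σ|/2 = 4.5.
Net area = 50 − 4.5 = 45.5.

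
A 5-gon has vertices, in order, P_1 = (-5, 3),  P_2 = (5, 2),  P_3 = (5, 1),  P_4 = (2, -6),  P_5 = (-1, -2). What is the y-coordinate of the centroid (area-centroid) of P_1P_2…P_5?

Apply the shoelace (surveyor's) formula. First the cross-terms c_i = x_i·y_{i+1} − x_{i+1}·y_i:
  -25, -5, -32, -10, -13  ⇒  2A = -85, A = -42.5.
Then Σ (y_i + y_{i+1})·c_i = 87, so ȳ = 87 / (6·(-42.5)) = -29/85.

-29/85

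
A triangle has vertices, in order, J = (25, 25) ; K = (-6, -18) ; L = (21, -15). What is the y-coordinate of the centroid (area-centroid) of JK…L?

-8/3

Apply the shoelace (surveyor's) formula. First the cross-terms c_i = x_i·y_{i+1} − x_{i+1}·y_i:
  -300, 468, 900  ⇒  2A = 1068, A = 534.
Then Σ (y_i + y_{i+1})·c_i = -8544, so ȳ = -8544 / (6·534) = -8/3.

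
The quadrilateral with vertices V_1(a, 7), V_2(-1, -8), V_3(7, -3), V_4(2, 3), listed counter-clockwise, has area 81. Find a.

-5

The doubled signed area Σ (x_i y_{i+1} − x_{i+1} y_i) is linear in a.
With a=0 it equals 107; the coefficient of a is -11 (from the two edges through V_1).
So -11·a + 107 = 2·81 = 162 ⇒ a = -5.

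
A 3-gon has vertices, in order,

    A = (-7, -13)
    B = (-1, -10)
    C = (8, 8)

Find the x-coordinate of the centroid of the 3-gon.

Apply the shoelace (surveyor's) formula. First the cross-terms c_i = x_i·y_{i+1} − x_{i+1}·y_i:
  57, 72, -48  ⇒  2A = 81, A = 40.5.
Then Σ (x_i + x_{i+1})·c_i = 0, so x̄ = 0 / (6·40.5) = 0.

0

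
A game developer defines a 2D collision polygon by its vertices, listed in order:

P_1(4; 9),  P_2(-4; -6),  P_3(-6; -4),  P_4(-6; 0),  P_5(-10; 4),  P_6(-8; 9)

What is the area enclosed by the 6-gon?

P_1→P_2: (4)(-6) − (-4)(9) = 12
P_2→P_3: (-4)(-4) − (-6)(-6) = -20
P_3→P_4: (-6)(0) − (-6)(-4) = -24
P_4→P_5: (-6)(4) − (-10)(0) = -24
P_5→P_6: (-10)(9) − (-8)(4) = -58
P_6→P_1: (-8)(9) − (4)(9) = -108
Σ = -222
Area = |Σ|/2 = 111.

111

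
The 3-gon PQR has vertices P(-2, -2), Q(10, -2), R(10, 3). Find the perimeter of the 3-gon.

30

|PQ| = √((12)² + (0)²) = √144 = 12
|QR| = √((0)² + (5)²) = √25 = 5
|RP| = √((-12)² + (-5)²) = √169 = 13
Perimeter = 12 + 5 + 13 = 30.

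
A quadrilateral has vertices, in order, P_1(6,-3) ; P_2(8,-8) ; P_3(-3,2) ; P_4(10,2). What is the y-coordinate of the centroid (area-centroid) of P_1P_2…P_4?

Apply the shoelace formula. First the cross-terms c_i = x_i·y_{i+1} − x_{i+1}·y_i:
  -24, -8, -26, -42  ⇒  2A = -100, A = -50.
Then Σ (y_i + y_{i+1})·c_i = 250, so ȳ = 250 / (6·(-50)) = -5/6.

-5/6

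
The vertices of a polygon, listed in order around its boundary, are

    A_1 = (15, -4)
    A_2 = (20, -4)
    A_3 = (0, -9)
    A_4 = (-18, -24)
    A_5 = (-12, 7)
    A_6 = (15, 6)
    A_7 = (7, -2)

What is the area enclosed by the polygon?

491.5

Apply Gauss's area formula: 2A = Σ (x_i·y_{i+1} − x_{i+1}·y_i), indices taken mod 7.
A_1→A_2: (15)(-4) − (20)(-4) = 20
A_2→A_3: (20)(-9) − (0)(-4) = -180
A_3→A_4: (0)(-24) − (-18)(-9) = -162
A_4→A_5: (-18)(7) − (-12)(-24) = -414
A_5→A_6: (-12)(6) − (15)(7) = -177
A_6→A_7: (15)(-2) − (7)(6) = -72
A_7→A_1: (7)(-4) − (15)(-2) = 2
Σ = -983
Area = |Σ|/2 = 491.5.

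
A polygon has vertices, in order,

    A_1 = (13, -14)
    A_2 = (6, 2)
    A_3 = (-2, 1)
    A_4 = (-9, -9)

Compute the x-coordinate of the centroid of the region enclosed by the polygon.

Apply the surveyor's formula. First the cross-terms c_i = x_i·y_{i+1} − x_{i+1}·y_i:
  110, 10, 27, 243  ⇒  2A = 390, A = 195.
Then Σ (x_i + x_{i+1})·c_i = 2805, so x̄ = 2805 / (6·195) = 187/78.

187/78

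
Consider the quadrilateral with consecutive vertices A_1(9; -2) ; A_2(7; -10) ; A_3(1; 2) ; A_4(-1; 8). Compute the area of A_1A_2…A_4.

56

Σ = (-76) + (24) + (10) + (-70) = -112
Area = |Σ|/2 = 56.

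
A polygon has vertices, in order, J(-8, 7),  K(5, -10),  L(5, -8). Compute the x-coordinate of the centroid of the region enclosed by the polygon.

Apply Gauss's area formula. First the cross-terms c_i = x_i·y_{i+1} − x_{i+1}·y_i:
  45, 10, -29  ⇒  2A = 26, A = 13.
Then Σ (x_i + x_{i+1})·c_i = 52, so x̄ = 52 / (6·13) = 2/3.

2/3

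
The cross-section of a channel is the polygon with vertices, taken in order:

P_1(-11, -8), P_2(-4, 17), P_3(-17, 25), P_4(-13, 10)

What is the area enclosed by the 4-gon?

Cross-terms: -219, 189, 155, 214  ⇒  Σ = 339
Area = |Σ|/2 = 169.5.

169.5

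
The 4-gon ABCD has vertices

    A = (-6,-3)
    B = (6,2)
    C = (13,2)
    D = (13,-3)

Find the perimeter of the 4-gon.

|AB| = √((12)² + (5)²) = √169 = 13
|BC| = √((7)² + (0)²) = √49 = 7
|CD| = √((0)² + (-5)²) = √25 = 5
|DA| = √((-19)² + (0)²) = √361 = 19
Perimeter = 13 + 7 + 5 + 19 = 44.

44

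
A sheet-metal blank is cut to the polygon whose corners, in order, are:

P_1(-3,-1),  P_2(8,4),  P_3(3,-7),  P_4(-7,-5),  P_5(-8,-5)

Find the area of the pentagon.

74

Σ = (-4) + (-68) + (-64) + (-5) + (-7) = -148
Area = |Σ|/2 = 74.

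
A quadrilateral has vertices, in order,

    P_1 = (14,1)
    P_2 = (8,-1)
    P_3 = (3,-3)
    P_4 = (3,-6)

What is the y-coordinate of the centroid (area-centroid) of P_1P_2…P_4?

-18/7

Apply the shoelace formula. First the cross-terms c_i = x_i·y_{i+1} − x_{i+1}·y_i:
  -22, -21, -9, 87  ⇒  2A = 35, A = 17.5.
Then Σ (y_i + y_{i+1})·c_i = -270, so ȳ = -270 / (6·17.5) = -18/7.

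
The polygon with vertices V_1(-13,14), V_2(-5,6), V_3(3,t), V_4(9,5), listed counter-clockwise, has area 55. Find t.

Write out the shoelace sum; only the two edges meeting at V_3 involve t:
2·Area = [((-5)·t − 3·6) + (3·5 − 9·t)] + 183
       = -14·t + 180 = 110
⇒ t = 5.

5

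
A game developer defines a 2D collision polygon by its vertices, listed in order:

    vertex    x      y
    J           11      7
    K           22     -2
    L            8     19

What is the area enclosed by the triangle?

J→K: (11)(-2) − (22)(7) = -176
K→L: (22)(19) − (8)(-2) = 434
L→J: (8)(7) − (11)(19) = -153
Σ = 105
Area = |Σ|/2 = 52.5.

52.5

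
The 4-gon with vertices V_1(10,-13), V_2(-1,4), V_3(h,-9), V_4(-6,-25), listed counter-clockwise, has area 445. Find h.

-20

The doubled signed area Σ (x_i y_{i+1} − x_{i+1} y_i) is linear in h.
With h=0 it equals 310; the coefficient of h is -29 (from the two edges through V_3).
So -29·h + 310 = 2·445 = 890 ⇒ h = -20.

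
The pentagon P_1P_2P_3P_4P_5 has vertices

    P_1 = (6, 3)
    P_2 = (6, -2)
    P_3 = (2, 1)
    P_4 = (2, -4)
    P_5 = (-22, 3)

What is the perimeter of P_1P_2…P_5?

68

|P_1P_2| = √((0)² + (-5)²) = √25 = 5
|P_2P_3| = √((-4)² + (3)²) = √25 = 5
|P_3P_4| = √((0)² + (-5)²) = √25 = 5
|P_4P_5| = √((-24)² + (7)²) = √625 = 25
|P_5P_1| = √((28)² + (0)²) = √784 = 28
Perimeter = 5 + 5 + 5 + 25 + 28 = 68.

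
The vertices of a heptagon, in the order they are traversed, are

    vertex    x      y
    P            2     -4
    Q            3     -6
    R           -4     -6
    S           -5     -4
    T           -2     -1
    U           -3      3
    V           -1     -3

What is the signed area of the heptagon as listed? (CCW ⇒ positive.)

-23

Apply the shoelace formula: 2A = Σ (x_i·y_{i+1} − x_{i+1}·y_i), indices taken mod 7.
Cross-terms: 0, -42, -14, -3, -9, 12, 10  ⇒  Σ = -46
Signed area = Σ/2 = -23 (negative ⇒ clockwise traversal).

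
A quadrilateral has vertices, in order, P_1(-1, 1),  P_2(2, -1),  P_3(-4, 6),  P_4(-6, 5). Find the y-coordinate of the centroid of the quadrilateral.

Apply the surveyor's formula. First the cross-terms c_i = x_i·y_{i+1} − x_{i+1}·y_i:
  -1, 8, 16, -1  ⇒  2A = 22, A = 11.
Then Σ (y_i + y_{i+1})·c_i = 210, so ȳ = 210 / (6·11) = 35/11.

35/11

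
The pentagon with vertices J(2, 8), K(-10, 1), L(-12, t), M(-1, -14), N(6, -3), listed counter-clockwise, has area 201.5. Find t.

0

Write out the shoelace sum; only the two edges meeting at L involve t:
2·Area = [((-10)·t − (-12)·1) + ((-12)·(-14) − (-1)·t)] + 223
       = -9·t + 403 = 403
⇒ t = 0.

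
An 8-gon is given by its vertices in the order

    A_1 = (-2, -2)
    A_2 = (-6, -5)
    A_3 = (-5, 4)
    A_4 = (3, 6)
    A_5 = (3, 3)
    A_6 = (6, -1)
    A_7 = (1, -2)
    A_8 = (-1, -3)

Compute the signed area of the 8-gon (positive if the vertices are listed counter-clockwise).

Cross-terms: -2, -49, -42, -9, -21, -11, -5, -4  ⇒  Σ = -143
Signed area = Σ/2 = -71.5 (negative ⇒ clockwise traversal).

-71.5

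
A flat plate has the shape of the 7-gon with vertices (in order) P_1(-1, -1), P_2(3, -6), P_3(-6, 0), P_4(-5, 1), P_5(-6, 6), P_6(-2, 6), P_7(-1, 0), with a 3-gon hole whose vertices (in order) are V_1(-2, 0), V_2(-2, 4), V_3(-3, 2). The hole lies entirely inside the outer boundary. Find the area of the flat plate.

35

Outer boundary:
Σ = (9) + (-36) + (-6) + (-24) + (-24) + (6) + (1) = -74
Area = |Σ|/2 = 37.
Hole:
Cross-terms: -8, 8, 4  ⇒  Σ = 4
Area = |Σ|/2 = 2.
Net area = 37 − 2 = 35.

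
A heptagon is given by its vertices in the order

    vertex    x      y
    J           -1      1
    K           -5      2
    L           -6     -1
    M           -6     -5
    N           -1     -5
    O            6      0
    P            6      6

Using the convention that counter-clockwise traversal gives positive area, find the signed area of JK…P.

73.5

Σ = (3) + (17) + (24) + (25) + (30) + (36) + (12) = 147
Signed area = Σ/2 = 73.5 (positive ⇒ counter-clockwise traversal).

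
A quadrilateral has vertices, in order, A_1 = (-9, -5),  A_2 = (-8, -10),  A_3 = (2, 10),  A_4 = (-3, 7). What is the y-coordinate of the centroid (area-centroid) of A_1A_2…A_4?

11/24

Apply the surveyor's formula. First the cross-terms c_i = x_i·y_{i+1} − x_{i+1}·y_i:
  50, -60, 44, 78  ⇒  2A = 112, A = 56.
Then Σ (y_i + y_{i+1})·c_i = 154, so ȳ = 154 / (6·56) = 11/24.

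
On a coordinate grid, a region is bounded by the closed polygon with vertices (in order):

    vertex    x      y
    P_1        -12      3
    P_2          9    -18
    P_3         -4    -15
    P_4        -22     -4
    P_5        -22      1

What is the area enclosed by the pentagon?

Apply the shoelace formula: 2A = Σ (x_i·y_{i+1} − x_{i+1}·y_i), indices taken mod 5.
Σ = (189) + (-207) + (-314) + (-110) + (-54) = -496
Area = |Σ|/2 = 248.

248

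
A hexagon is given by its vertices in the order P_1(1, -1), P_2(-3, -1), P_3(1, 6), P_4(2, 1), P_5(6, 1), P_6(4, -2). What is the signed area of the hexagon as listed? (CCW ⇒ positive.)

Apply the shoelace (surveyor's) formula: 2A = Σ (x_i·y_{i+1} − x_{i+1}·y_i), indices taken mod 6.
Cross-terms: -4, -17, -11, -4, -16, -2  ⇒  Σ = -54
Signed area = Σ/2 = -27 (negative ⇒ clockwise traversal).

-27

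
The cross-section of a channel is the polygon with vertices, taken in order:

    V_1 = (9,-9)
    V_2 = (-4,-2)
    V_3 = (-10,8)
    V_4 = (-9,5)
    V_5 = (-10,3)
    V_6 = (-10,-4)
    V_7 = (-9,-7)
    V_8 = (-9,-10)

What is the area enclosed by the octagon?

120.5

Σ = (-54) + (-52) + (22) + (23) + (70) + (34) + (27) + (171) = 241
Area = |Σ|/2 = 120.5.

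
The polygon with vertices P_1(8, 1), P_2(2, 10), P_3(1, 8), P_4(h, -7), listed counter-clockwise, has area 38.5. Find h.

8

The doubled signed area Σ (x_i y_{i+1} − x_{i+1} y_i) is linear in h.
With h=0 it equals 133; the coefficient of h is -7 (from the two edges through P_4).
So -7·h + 133 = 2·38.5 = 77 ⇒ h = 8.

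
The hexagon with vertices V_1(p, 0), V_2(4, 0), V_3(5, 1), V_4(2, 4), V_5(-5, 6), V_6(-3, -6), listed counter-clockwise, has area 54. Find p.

The doubled signed area Σ (x_i y_{i+1} − x_{i+1} y_i) is linear in p.
With p=0 it equals 102; the coefficient of p is 6 (from the two edges through V_1).
So 6·p + 102 = 2·54 = 108 ⇒ p = 1.

1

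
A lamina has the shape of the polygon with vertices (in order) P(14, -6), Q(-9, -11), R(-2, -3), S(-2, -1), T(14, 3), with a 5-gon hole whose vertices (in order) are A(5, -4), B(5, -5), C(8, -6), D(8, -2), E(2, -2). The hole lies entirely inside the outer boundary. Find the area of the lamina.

Outer boundary:
Apply the shoelace formula: 2A = Σ (x_i·y_{i+1} − x_{i+1}·y_i), indices taken mod 5.
Cross-terms: -208, 5, -4, 8, -126  ⇒  Σ = -325
Area = |Σ|/2 = 162.5.
Hole:
Cross-terms: -5, 10, 32, -12, 2  ⇒  Σ = 27
Area = |Σ|/2 = 13.5.
Net area = 162.5 − 13.5 = 149.

149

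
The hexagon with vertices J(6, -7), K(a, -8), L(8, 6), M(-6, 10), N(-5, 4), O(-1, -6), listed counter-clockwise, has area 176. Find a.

9

Write out the shoelace sum; only the two edges meeting at K involve a:
2·Area = [(6·(-8) − a·(-7)) + (a·6 − 8·(-8))] + 219
       = 13·a + 235 = 352
⇒ a = 9.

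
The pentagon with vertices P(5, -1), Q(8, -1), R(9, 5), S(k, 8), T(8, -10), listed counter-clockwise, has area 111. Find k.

Write out the shoelace sum; only the two edges meeting at S involve k:
2·Area = [(9·8 − k·5) + (k·(-10) − 8·8)] + 94
       = -15·k + 102 = 222
⇒ k = -8.

-8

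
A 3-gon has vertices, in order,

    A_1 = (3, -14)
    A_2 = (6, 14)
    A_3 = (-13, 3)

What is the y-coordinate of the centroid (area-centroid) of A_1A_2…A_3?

1

Apply the shoelace (surveyor's) formula. First the cross-terms c_i = x_i·y_{i+1} − x_{i+1}·y_i:
  126, 200, 173  ⇒  2A = 499, A = 249.5.
Then Σ (y_i + y_{i+1})·c_i = 1497, so ȳ = 1497 / (6·249.5) = 1.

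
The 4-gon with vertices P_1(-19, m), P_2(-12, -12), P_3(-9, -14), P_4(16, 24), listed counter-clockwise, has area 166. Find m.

-15

The doubled signed area Σ (x_i y_{i+1} − x_{i+1} y_i) is linear in m.
With m=0 it equals 752; the coefficient of m is 28 (from the two edges through P_1).
So 28·m + 752 = 2·166 = 332 ⇒ m = -15.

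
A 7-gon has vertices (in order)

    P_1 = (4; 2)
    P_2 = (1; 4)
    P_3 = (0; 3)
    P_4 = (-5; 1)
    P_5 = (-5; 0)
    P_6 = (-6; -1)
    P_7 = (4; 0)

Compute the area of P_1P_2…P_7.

Apply the shoelace (surveyor's) formula: 2A = Σ (x_i·y_{i+1} − x_{i+1}·y_i), indices taken mod 7.
Σ = (14) + (3) + (15) + (5) + (5) + (4) + (8) = 54
Area = |Σ|/2 = 27.

27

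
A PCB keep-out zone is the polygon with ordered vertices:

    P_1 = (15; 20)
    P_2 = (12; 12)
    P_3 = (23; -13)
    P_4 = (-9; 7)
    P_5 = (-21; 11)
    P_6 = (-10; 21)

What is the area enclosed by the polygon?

623

Apply the shoelace (surveyor's) formula: 2A = Σ (x_i·y_{i+1} − x_{i+1}·y_i), indices taken mod 6.
Σ = (-60) + (-432) + (44) + (48) + (-331) + (-515) = -1246
Area = |Σ|/2 = 623.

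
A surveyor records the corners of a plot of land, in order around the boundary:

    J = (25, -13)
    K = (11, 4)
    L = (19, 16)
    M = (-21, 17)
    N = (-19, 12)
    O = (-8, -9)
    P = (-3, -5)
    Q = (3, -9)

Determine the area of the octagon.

790.5

Apply the shoelace (surveyor's) formula: 2A = Σ (x_i·y_{i+1} − x_{i+1}·y_i), indices taken mod 8.
J→K: (25)(4) − (11)(-13) = 243
K→L: (11)(16) − (19)(4) = 100
L→M: (19)(17) − (-21)(16) = 659
M→N: (-21)(12) − (-19)(17) = 71
N→O: (-19)(-9) − (-8)(12) = 267
O→P: (-8)(-5) − (-3)(-9) = 13
P→Q: (-3)(-9) − (3)(-5) = 42
Q→J: (3)(-13) − (25)(-9) = 186
Σ = 1581
Area = |Σ|/2 = 790.5.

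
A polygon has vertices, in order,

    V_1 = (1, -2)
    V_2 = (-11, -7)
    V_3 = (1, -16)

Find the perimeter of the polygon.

42

|V_1V_2| = √((-12)² + (-5)²) = √169 = 13
|V_2V_3| = √((12)² + (-9)²) = √225 = 15
|V_3V_1| = √((0)² + (14)²) = √196 = 14
Perimeter = 13 + 15 + 14 = 42.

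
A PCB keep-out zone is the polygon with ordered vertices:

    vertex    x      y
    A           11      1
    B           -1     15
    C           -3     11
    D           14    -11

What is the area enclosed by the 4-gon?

Cross-terms: 166, 34, -121, 135  ⇒  Σ = 214
Area = |Σ|/2 = 107.

107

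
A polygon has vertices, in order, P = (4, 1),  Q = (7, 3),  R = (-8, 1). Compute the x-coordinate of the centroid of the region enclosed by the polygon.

1

Apply Gauss's area formula. First the cross-terms c_i = x_i·y_{i+1} − x_{i+1}·y_i:
  5, 31, -12  ⇒  2A = 24, A = 12.
Then Σ (x_i + x_{i+1})·c_i = 72, so x̄ = 72 / (6·12) = 1.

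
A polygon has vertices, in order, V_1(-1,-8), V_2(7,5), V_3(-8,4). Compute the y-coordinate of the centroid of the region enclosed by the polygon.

1/3

Apply the surveyor's formula. First the cross-terms c_i = x_i·y_{i+1} − x_{i+1}·y_i:
  51, 68, 68  ⇒  2A = 187, A = 93.5.
Then Σ (y_i + y_{i+1})·c_i = 187, so ȳ = 187 / (6·93.5) = 1/3.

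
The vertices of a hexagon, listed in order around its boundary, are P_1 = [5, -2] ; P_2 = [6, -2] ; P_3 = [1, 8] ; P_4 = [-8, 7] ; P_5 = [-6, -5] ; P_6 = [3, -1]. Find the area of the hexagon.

112.5

Apply the shoelace formula: 2A = Σ (x_i·y_{i+1} − x_{i+1}·y_i), indices taken mod 6.
P_1→P_2: (5)(-2) − (6)(-2) = 2
P_2→P_3: (6)(8) − (1)(-2) = 50
P_3→P_4: (1)(7) − (-8)(8) = 71
P_4→P_5: (-8)(-5) − (-6)(7) = 82
P_5→P_6: (-6)(-1) − (3)(-5) = 21
P_6→P_1: (3)(-2) − (5)(-1) = -1
Σ = 225
Area = |Σ|/2 = 112.5.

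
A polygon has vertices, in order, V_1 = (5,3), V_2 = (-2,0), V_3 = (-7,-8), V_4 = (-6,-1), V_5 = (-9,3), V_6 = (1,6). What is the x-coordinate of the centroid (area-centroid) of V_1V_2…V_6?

-553/195

Apply the shoelace formula. First the cross-terms c_i = x_i·y_{i+1} − x_{i+1}·y_i:
  6, 16, -41, -27, -57, -27  ⇒  2A = -130, A = -65.
Then Σ (x_i + x_{i+1})·c_i = 1106, so x̄ = 1106 / (6·(-65)) = -553/195.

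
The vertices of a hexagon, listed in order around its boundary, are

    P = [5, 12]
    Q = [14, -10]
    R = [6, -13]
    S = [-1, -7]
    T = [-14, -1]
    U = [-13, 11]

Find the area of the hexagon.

435

P→Q: (5)(-10) − (14)(12) = -218
Q→R: (14)(-13) − (6)(-10) = -122
R→S: (6)(-7) − (-1)(-13) = -55
S→T: (-1)(-1) − (-14)(-7) = -97
T→U: (-14)(11) − (-13)(-1) = -167
U→P: (-13)(12) − (5)(11) = -211
Σ = -870
Area = |Σ|/2 = 435.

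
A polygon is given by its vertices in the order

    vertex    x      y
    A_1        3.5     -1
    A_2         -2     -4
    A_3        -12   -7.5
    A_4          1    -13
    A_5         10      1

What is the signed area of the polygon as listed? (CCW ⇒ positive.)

116

Apply the surveyor's formula: 2A = Σ (x_i·y_{i+1} − x_{i+1}·y_i), indices taken mod 5.
Σ = (-16) + (-33) + (163.5) + (131) + (-13.5) = 232
Signed area = Σ/2 = 116 (positive ⇒ counter-clockwise traversal).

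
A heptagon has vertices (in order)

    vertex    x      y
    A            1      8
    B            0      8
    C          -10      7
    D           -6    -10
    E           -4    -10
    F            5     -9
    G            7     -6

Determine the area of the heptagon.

215.5

Apply Gauss's area formula: 2A = Σ (x_i·y_{i+1} − x_{i+1}·y_i), indices taken mod 7.
A→B: (1)(8) − (0)(8) = 8
B→C: (0)(7) − (-10)(8) = 80
C→D: (-10)(-10) − (-6)(7) = 142
D→E: (-6)(-10) − (-4)(-10) = 20
E→F: (-4)(-9) − (5)(-10) = 86
F→G: (5)(-6) − (7)(-9) = 33
G→A: (7)(8) − (1)(-6) = 62
Σ = 431
Area = |Σ|/2 = 215.5.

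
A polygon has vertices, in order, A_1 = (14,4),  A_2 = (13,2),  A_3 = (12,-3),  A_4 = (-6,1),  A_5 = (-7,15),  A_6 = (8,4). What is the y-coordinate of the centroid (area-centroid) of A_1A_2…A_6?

Apply Gauss's area formula. First the cross-terms c_i = x_i·y_{i+1} − x_{i+1}·y_i:
  -24, -63, -6, -83, -148, -24  ⇒  2A = -348, A = -174.
Then Σ (y_i + y_{i+1})·c_i = -4401, so ȳ = -4401 / (6·(-174)) = 489/116.

489/116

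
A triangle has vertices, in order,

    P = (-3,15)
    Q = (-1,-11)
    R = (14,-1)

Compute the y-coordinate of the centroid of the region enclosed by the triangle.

1

Apply the shoelace (surveyor's) formula. First the cross-terms c_i = x_i·y_{i+1} − x_{i+1}·y_i:
  48, 155, 207  ⇒  2A = 410, A = 205.
Then Σ (y_i + y_{i+1})·c_i = 1230, so ȳ = 1230 / (6·205) = 1.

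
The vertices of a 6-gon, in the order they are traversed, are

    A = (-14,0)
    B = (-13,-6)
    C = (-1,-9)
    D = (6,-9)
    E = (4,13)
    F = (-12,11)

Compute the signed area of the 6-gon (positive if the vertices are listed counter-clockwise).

Apply Gauss's area formula: 2A = Σ (x_i·y_{i+1} − x_{i+1}·y_i), indices taken mod 6.
A→B: (-14)(-6) − (-13)(0) = 84
B→C: (-13)(-9) − (-1)(-6) = 111
C→D: (-1)(-9) − (6)(-9) = 63
D→E: (6)(13) − (4)(-9) = 114
E→F: (4)(11) − (-12)(13) = 200
F→A: (-12)(0) − (-14)(11) = 154
Σ = 726
Signed area = Σ/2 = 363 (positive ⇒ counter-clockwise traversal).

363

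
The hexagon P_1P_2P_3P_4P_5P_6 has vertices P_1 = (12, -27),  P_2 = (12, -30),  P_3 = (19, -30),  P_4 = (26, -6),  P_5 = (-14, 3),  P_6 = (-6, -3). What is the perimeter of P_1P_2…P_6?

|P_1P_2| = √((0)² + (-3)²) = √9 = 3
|P_2P_3| = √((7)² + (0)²) = √49 = 7
|P_3P_4| = √((7)² + (24)²) = √625 = 25
|P_4P_5| = √((-40)² + (9)²) = √1681 = 41
|P_5P_6| = √((8)² + (-6)²) = √100 = 10
|P_6P_1| = √((18)² + (-24)²) = √900 = 30
Perimeter = 3 + 7 + 25 + 41 + 10 + 30 = 116.

116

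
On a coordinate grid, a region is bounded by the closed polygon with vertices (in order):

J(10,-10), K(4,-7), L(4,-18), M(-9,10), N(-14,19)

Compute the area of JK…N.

Apply Gauss's area formula: 2A = Σ (x_i·y_{i+1} − x_{i+1}·y_i), indices taken mod 5.
Cross-terms: -30, -44, -122, -31, -50  ⇒  Σ = -277
Area = |Σ|/2 = 138.5.

138.5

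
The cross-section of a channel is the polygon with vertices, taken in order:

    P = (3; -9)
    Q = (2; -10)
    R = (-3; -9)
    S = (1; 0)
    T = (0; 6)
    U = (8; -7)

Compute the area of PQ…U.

Σ = (-12) + (-48) + (9) + (6) + (-48) + (-51) = -144
Area = |Σ|/2 = 72.

72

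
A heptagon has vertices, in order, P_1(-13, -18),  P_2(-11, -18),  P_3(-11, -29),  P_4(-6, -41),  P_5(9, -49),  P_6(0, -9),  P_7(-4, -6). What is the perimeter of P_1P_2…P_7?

104

|P_1P_2| = √((2)² + (0)²) = √4 = 2
|P_2P_3| = √((0)² + (-11)²) = √121 = 11
|P_3P_4| = √((5)² + (-12)²) = √169 = 13
|P_4P_5| = √((15)² + (-8)²) = √289 = 17
|P_5P_6| = √((-9)² + (40)²) = √1681 = 41
|P_6P_7| = √((-4)² + (3)²) = √25 = 5
|P_7P_1| = √((-9)² + (-12)²) = √225 = 15
Perimeter = 2 + 11 + 13 + 17 + 41 + 5 + 15 = 104.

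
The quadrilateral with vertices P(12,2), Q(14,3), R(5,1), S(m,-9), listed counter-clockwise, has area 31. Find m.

Write out the shoelace sum; only the two edges meeting at S involve m:
2·Area = [(5·(-9) − m·1) + (m·2 − 12·(-9))] + 7
       = 1·m + 70 = 62
⇒ m = -8.

-8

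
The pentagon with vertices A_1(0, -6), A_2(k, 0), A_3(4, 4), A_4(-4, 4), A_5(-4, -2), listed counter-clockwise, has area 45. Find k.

The doubled signed area Σ (x_i y_{i+1} − x_{i+1} y_i) is linear in k.
With k=0 it equals 80; the coefficient of k is 10 (from the two edges through A_2).
So 10·k + 80 = 2·45 = 90 ⇒ k = 1.

1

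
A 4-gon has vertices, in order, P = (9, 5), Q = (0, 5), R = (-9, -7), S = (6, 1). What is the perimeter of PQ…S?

|PQ| = √((-9)² + (0)²) = √81 = 9
|QR| = √((-9)² + (-12)²) = √225 = 15
|RS| = √((15)² + (8)²) = √289 = 17
|SP| = √((3)² + (4)²) = √25 = 5
Perimeter = 9 + 15 + 17 + 5 = 46.

46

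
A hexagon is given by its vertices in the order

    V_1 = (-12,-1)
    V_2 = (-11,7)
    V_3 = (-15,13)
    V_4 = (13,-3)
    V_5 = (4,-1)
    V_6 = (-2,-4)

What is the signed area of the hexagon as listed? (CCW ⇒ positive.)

-161

Apply the shoelace formula: 2A = Σ (x_i·y_{i+1} − x_{i+1}·y_i), indices taken mod 6.
Σ = (-95) + (-38) + (-124) + (-1) + (-18) + (-46) = -322
Signed area = Σ/2 = -161 (negative ⇒ clockwise traversal).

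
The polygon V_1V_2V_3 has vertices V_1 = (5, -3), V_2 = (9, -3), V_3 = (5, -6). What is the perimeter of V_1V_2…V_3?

|V_1V_2| = √((4)² + (0)²) = √16 = 4
|V_2V_3| = √((-4)² + (-3)²) = √25 = 5
|V_3V_1| = √((0)² + (3)²) = √9 = 3
Perimeter = 4 + 5 + 3 = 12.

12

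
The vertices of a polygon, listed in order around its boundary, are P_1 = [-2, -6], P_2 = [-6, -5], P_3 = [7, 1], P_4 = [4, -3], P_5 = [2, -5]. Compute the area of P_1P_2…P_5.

29

Apply the shoelace (surveyor's) formula: 2A = Σ (x_i·y_{i+1} − x_{i+1}·y_i), indices taken mod 5.
Σ = (-26) + (29) + (-25) + (-14) + (-22) = -58
Area = |Σ|/2 = 29.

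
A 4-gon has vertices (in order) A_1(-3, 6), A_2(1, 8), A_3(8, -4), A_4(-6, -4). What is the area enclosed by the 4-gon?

101

Apply the surveyor's formula: 2A = Σ (x_i·y_{i+1} − x_{i+1}·y_i), indices taken mod 4.
Σ = (-30) + (-68) + (-56) + (-48) = -202
Area = |Σ|/2 = 101.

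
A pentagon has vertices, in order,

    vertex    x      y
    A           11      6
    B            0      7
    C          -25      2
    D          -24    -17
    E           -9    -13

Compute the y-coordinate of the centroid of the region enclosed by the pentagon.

Apply Gauss's area formula. First the cross-terms c_i = x_i·y_{i+1} − x_{i+1}·y_i:
  77, 175, 473, 159, 89  ⇒  2A = 973, A = 486.5.
Then Σ (y_i + y_{i+1})·c_i = -9912, so ȳ = -9912 / (6·486.5) = -472/139.

-472/139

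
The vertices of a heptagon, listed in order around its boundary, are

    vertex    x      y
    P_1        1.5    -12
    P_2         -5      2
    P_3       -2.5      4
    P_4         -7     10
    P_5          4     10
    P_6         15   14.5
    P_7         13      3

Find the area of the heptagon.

Σ = (-57) + (-15) + (3) + (-110) + (-92) + (-143.5) + (-160.5) = -575
Area = |Σ|/2 = 287.5.

287.5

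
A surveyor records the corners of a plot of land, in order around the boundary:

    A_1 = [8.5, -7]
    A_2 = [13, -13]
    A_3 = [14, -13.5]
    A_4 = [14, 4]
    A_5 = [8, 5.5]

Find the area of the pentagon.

87.125

Apply the shoelace formula: 2A = Σ (x_i·y_{i+1} − x_{i+1}·y_i), indices taken mod 5.
A_1→A_2: (8.5)(-13) − (13)(-7) = -19.5
A_2→A_3: (13)(-13.5) − (14)(-13) = 6.5
A_3→A_4: (14)(4) − (14)(-13.5) = 245
A_4→A_5: (14)(5.5) − (8)(4) = 45
A_5→A_1: (8)(-7) − (8.5)(5.5) = -102.75
Σ = 174.25
Area = |Σ|/2 = 87.125.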